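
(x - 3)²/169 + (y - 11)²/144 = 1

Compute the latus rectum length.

288/13

Center (3, 11). The larger denominator 169 sits under the x-term, so the major axis is horizontal; a² = 169, b² = 144.
Latus rectum length = 2b²/a = 2·144/13 = 288/13.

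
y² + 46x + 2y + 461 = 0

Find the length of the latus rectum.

Only y is squared. Complete the square in y: (y + 1)² = -46(x + 10).
Vertex (-10, -1); 4p = -46 so p = -23/2. Opens left.
Latus rectum length = |4p| = 46.

46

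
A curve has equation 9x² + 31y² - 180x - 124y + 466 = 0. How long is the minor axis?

6√2

Group the x- and y-terms: 9(x² - 20x) + 31(y² - 4y) = -466
Complete the square: 9(x - 10)² + 31(y - 2)² = -466 + 900 + 124 = 558
Divide by 558: (x - 10)²/62 + (y - 2)²/18 = 1
Ellipse, center (10, 2), major axis horizontal; a² = 62, b² = 18.
b² = 18 so b = 3√2; the minor axis has length 2b = 6√2.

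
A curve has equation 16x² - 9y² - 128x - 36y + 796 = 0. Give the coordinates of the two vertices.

Rearranging, 16(x² - 8x) -9(y² + 4y) = -796.
Completing the square gives 16(x - 4)² -9(y + 2)² = -796 + 256 - 36 = -576.
Divide by -576: (y + 2)²/64 - (x - 4)²/36 = 1
Hyperbola, center (4, -2), transverse axis vertical; a² = 64, b² = 36.
a = 8. Vertices at (h, k ± a).

(4, -10) and (4, 6)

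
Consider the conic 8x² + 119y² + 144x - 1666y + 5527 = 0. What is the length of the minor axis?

Group: 8(x² + 18x) + 119(y² - 14y) = -5527
Complete the square: 8(x + 9)² + 119(y - 7)² = -5527 + 648 + 5831 = 952
Divide through by 952 to get (x + 9)²/119 + (y - 7)²/8 = 1.
Ellipse, center (-9, 7), major axis horizontal; a² = 119, b² = 8.
b² = 8 so b = 2√2; the minor axis has length 2b = 4√2.

4√2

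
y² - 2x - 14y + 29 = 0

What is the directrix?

x = -21/2

Only y is squared. Complete the square in y: (y - 7)² = 2(x + 10).
Vertex (-10, 7); 4p = 2 so p = 1/2. Opens right.
Directrix is the vertical line x = h − p = -10 − (1/2) = -21/2.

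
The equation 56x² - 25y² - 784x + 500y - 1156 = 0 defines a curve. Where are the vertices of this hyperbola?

Collect terms: 56(x² - 14x) -25(y² - 20y) = 1156
Complete the square: 56(x - 7)² -25(y - 10)² = 1156 + 2744 - 2500 = 1400
Divide by 1400: (x - 7)²/25 - (y - 10)²/56 = 1
Hyperbola, center (7, 10), transverse axis horizontal; a² = 25, b² = 56.
a = 5. Vertices at (h ± a, k).

(2, 10) and (12, 10)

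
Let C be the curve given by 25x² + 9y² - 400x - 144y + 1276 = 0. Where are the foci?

Collect terms: 25(x² - 16x) + 9(y² - 16y) = -1276
Completing the square gives 25(x - 8)² + 9(y - 8)² = -1276 + 1600 + 576 = 900.
Divide through by 900 to get (x - 8)²/36 + (y - 8)²/100 = 1.
Ellipse, center (8, 8), major axis vertical; a² = 100, b² = 36.
c² = a² - b² = 100 - 36 = 64, so c = 8.
Foci lie on the vertical axis through the center: (h, k ± c).

(8, 0) and (8, 16)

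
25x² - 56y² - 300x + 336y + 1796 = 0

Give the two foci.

25(x² - 12x) -56(y² - 6y) = -1796
Completing the square gives 25(x - 6)² -56(y - 3)² = -1796 + 900 - 504 = -1400.
Divide by -1400: (y - 3)²/25 - (x - 6)²/56 = 1
Hyperbola, center (6, 3), transverse axis vertical; a² = 25, b² = 56.
c² = a² + b² = 25 + 56 = 81, so c = 9.
Foci lie on the vertical axis through the center: (h, k ± c).

(6, -6) and (6, 12)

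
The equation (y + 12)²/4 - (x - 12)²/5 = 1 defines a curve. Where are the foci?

(12, -15) and (12, -9)

Center (12, -12). The positive term is the y-term, so the transverse axis is vertical; a² = 4, b² = 5.
c² = a² + b² = 4 + 5 = 9, so c = 3.
Foci lie on the vertical axis through the center: (h, k ± c).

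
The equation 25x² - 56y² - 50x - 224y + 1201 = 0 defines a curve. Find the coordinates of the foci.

25(x² - 2x) -56(y² + 4y) = -1201
Complete the square in x and y: 25(x - 1)² -56(y + 2)² = -1201 + 25 - 224 = -1400
Divide through by -1400 to get (y + 2)²/25 - (x - 1)²/56 = 1.
Hyperbola, center (1, -2), transverse axis vertical; a² = 25, b² = 56.
c² = a² + b² = 25 + 56 = 81, so c = 9.
Foci lie on the vertical axis through the center: (h, k ± c).

(1, -11) and (1, 7)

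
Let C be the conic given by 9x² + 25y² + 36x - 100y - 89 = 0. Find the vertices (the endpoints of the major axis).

(-7, 2) and (3, 2)

9(x² + 4x) + 25(y² - 4y) = 89
9(x + 2)² + 25(y - 2)² = 89 + 36 + 100 = 225
Divide through by 225 to get (x + 2)²/25 + (y - 2)²/9 = 1.
Ellipse, center (-2, 2), major axis horizontal; a² = 25, b² = 9.
a = 5. Vertices at (h ± a, k).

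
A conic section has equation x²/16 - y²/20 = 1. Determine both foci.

(-6, 0) and (6, 0)

Center (0, 0). The positive term is the x-term, so the transverse axis is horizontal; a² = 16, b² = 20.
c² = a² + b² = 16 + 20 = 36, so c = 6.
Foci lie on the horizontal axis through the center: (h ± c, k).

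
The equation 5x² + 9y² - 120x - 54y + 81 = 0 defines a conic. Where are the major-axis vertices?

Group the x- and y-terms: 5(x² - 24x) + 9(y² - 6y) = -81
Complete the square: 5(x - 12)² + 9(y - 3)² = -81 + 720 + 81 = 720
Dividing both sides by 720: (x - 12)²/144 + (y - 3)²/80 = 1
Ellipse, center (12, 3), major axis horizontal; a² = 144, b² = 80.
a = 12. Vertices at (h ± a, k).

(0, 3) and (24, 3)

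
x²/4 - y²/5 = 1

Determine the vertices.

(-2, 0) and (2, 0)

Center (0, 0). The positive term is the x-term, so the transverse axis is horizontal; a² = 4, b² = 5.
a = 2. Vertices at (h ± a, k).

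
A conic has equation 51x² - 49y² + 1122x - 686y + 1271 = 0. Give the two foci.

(-21, -7) and (-1, -7)

Collect terms: 51(x² + 22x) -49(y² + 14y) = -1271
Completing the square gives 51(x + 11)² -49(y + 7)² = -1271 + 6171 - 2401 = 2499.
Divide by 2499: (x + 11)²/49 - (y + 7)²/51 = 1
Hyperbola, center (-11, -7), transverse axis horizontal; a² = 49, b² = 51.
c² = a² + b² = 49 + 51 = 100, so c = 10.
Foci lie on the horizontal axis through the center: (h ± c, k).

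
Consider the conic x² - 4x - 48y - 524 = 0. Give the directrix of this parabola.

Only x is squared. Complete the square in x: (x - 2)² = 48(y + 11).
Vertex (2, -11); 4p = 48 so p = 12. Opens up.
Directrix is the horizontal line y = k − p = -11 − (12) = -23.

y = -23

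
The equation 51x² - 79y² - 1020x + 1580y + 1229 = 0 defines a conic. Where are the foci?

Collect terms: 51(x² - 20x) -79(y² - 20y) = -1229
Complete the square in x and y: 51(x - 10)² -79(y - 10)² = -1229 + 5100 - 7900 = -4029
Divide by -4029: (y - 10)²/51 - (x - 10)²/79 = 1
Hyperbola, center (10, 10), transverse axis vertical; a² = 51, b² = 79.
c² = a² + b² = 51 + 79 = 130, so c = √130.
Foci lie on the vertical axis through the center: (h, k ± c).

(10, 10 - √130) and (10, 10 + √130)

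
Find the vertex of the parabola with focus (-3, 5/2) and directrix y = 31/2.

The vertex is the midpoint between the focus and the directrix along the axis of symmetry.
Axis is vertical (directrix is horizontal). Vertex y-coordinate = (5/2 + 31/2)/2 = 9; x-coordinate = -3.

(-3, 9)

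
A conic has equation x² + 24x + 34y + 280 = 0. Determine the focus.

Only x is squared. Complete the square in x: (x + 12)² = -34(y + 4).
Vertex (-12, -4); 4p = -34 so p = -17/2. Opens down.
Focus is p units from the vertex along the axis: (h, k + p).

(-12, -25/2)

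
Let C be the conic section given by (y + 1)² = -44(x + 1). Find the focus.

Vertex (-1, -1); 4p = -44 so p = -11. Opens left.
Focus is p units from the vertex along the axis: (h + p, k).

(-12, -1)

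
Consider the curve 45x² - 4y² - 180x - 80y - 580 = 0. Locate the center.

Group: 45(x² - 4x) -4(y² + 20y) = 580
Complete the square in x and y: 45(x - 2)² -4(y + 10)² = 580 + 180 - 400 = 360
Divide by 360: (x - 2)²/8 - (y + 10)²/90 = 1
Hyperbola with center (2, -10).

(2, -10)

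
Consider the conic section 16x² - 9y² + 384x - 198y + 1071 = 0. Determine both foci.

Collect terms: 16(x² + 24x) -9(y² + 22y) = -1071
Completing the square gives 16(x + 12)² -9(y + 11)² = -1071 + 2304 - 1089 = 144.
Divide through by 144 to get (x + 12)²/9 - (y + 11)²/16 = 1.
Hyperbola, center (-12, -11), transverse axis horizontal; a² = 9, b² = 16.
c² = a² + b² = 9 + 16 = 25, so c = 5.
Foci lie on the horizontal axis through the center: (h ± c, k).

(-17, -11) and (-7, -11)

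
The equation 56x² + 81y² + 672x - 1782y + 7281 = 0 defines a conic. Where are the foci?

(-11, 11) and (-1, 11)

56(x² + 12x) + 81(y² - 22y) = -7281
Completing the square gives 56(x + 6)² + 81(y - 11)² = -7281 + 2016 + 9801 = 4536.
Dividing both sides by 4536: (x + 6)²/81 + (y - 11)²/56 = 1
Ellipse, center (-6, 11), major axis horizontal; a² = 81, b² = 56.
c² = a² - b² = 81 - 56 = 25, so c = 5.
Foci lie on the horizontal axis through the center: (h ± c, k).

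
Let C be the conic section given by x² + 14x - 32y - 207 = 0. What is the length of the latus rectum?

Only x is squared. Complete the square in x: (x + 7)² = 32(y + 8).
Vertex (-7, -8); 4p = 32 so p = 8. Opens up.
Latus rectum length = |4p| = 32.

32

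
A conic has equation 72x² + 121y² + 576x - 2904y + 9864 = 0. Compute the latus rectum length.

144/11

Collect terms: 72(x² + 8x) + 121(y² - 24y) = -9864
Completing the square gives 72(x + 4)² + 121(y - 12)² = -9864 + 1152 + 17424 = 8712.
Dividing both sides by 8712: (x + 4)²/121 + (y - 12)²/72 = 1
Ellipse, center (-4, 12), major axis horizontal; a² = 121, b² = 72.
Latus rectum length = 2b²/a = 2·72/11 = 144/11.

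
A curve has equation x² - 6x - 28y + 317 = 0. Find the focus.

Only x is squared. Complete the square in x: (x - 3)² = 28(y - 11).
Vertex (3, 11); 4p = 28 so p = 7. Opens up.
Focus is p units from the vertex along the axis: (h, k + p).

(3, 18)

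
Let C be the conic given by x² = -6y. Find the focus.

Vertex (0, 0); 4p = -6 so p = -3/2. Opens down.
Focus is p units from the vertex along the axis: (h, k + p).

(0, -3/2)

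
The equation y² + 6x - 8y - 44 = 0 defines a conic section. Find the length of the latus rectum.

Only y is squared. Complete the square in y: (y - 4)² = -6(x - 10).
Vertex (10, 4); 4p = -6 so p = -3/2. Opens left.
Latus rectum length = |4p| = 6.

6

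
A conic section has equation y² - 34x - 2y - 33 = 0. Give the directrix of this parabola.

x = -19/2

Only y is squared. Complete the square in y: (y - 1)² = 34(x + 1).
Vertex (-1, 1); 4p = 34 so p = 17/2. Opens right.
Directrix is the vertical line x = h − p = -1 − (17/2) = -19/2.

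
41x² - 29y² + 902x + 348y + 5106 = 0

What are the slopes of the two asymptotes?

√1189/29 and -√1189/29

Collect terms: 41(x² + 22x) -29(y² - 12y) = -5106
Complete the square in x and y: 41(x + 11)² -29(y - 6)² = -5106 + 4961 - 1044 = -1189
Divide by -1189: (y - 6)²/41 - (x + 11)²/29 = 1
Hyperbola, center (-11, 6), transverse axis vertical; a² = 41, b² = 29.
For a vertical hyperbola the asymptotes have slope ±a/b.
Here that is ±√41/√29 = ±√1189/29.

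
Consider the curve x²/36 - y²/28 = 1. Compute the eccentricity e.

e = 4/3

Center (0, 0). The positive term is the x-term, so the transverse axis is horizontal; a² = 36, b² = 28.
c² = a² + b² = 64, so c = 8.
e = c/a = 8/6 = 4/3.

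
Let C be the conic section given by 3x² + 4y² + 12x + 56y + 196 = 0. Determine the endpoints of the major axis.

(-4, -7) and (0, -7)

Group: 3(x² + 4x) + 4(y² + 14y) = -196
Complete the square: 3(x + 2)² + 4(y + 7)² = -196 + 12 + 196 = 12
Divide by 12: (x + 2)²/4 + (y + 7)²/3 = 1
Ellipse, center (-2, -7), major axis horizontal; a² = 4, b² = 3.
a = 2. Vertices at (h ± a, k).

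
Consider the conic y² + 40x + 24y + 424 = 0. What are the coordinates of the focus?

(-17, -12)

Only y is squared. Complete the square in y: (y + 12)² = -40(x + 7).
Vertex (-7, -12); 4p = -40 so p = -10. Opens left.
Focus is p units from the vertex along the axis: (h + p, k).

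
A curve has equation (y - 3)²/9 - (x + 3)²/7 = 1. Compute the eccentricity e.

Center (-3, 3). The positive term is the y-term, so the transverse axis is vertical; a² = 9, b² = 7.
c² = a² + b² = 16, so c = 4.
e = c/a = 4/3.

e = 4/3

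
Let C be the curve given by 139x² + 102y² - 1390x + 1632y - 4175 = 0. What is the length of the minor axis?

2√102

Collect terms: 139(x² - 10x) + 102(y² + 16y) = 4175
Completing the square gives 139(x - 5)² + 102(y + 8)² = 4175 + 3475 + 6528 = 14178.
Divide by 14178: (x - 5)²/102 + (y + 8)²/139 = 1
Ellipse, center (5, -8), major axis vertical; a² = 139, b² = 102.
b² = 102 so b = √102; the minor axis has length 2b = 2√102.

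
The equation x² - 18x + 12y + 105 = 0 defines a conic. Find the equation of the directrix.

Only x is squared. Complete the square in x: (x - 9)² = -12(y + 2).
Vertex (9, -2); 4p = -12 so p = -3. Opens down.
Directrix is the horizontal line y = k − p = -2 − (-3) = 1.

y = 1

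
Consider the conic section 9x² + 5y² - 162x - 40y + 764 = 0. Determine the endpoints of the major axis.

9(x² - 18x) + 5(y² - 8y) = -764
Completing the square gives 9(x - 9)² + 5(y - 4)² = -764 + 729 + 80 = 45.
Dividing both sides by 45: (x - 9)²/5 + (y - 4)²/9 = 1
Ellipse, center (9, 4), major axis vertical; a² = 9, b² = 5.
a = 3. Vertices at (h, k ± a).

(9, 1) and (9, 7)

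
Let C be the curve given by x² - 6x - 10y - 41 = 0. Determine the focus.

(3, -5/2)

Only x is squared. Complete the square in x: (x - 3)² = 10(y + 5).
Vertex (3, -5); 4p = 10 so p = 5/2. Opens up.
Focus is p units from the vertex along the axis: (h, k + p).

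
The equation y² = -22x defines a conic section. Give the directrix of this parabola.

Vertex (0, 0); 4p = -22 so p = -11/2. Opens left.
Directrix is the vertical line x = h − p = 0 − (-11/2) = 11/2.

x = 11/2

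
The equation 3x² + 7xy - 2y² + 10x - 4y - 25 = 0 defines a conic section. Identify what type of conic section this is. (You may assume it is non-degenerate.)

hyperbola

A = 3, B = 7, C = -2.
Discriminant B² − 4AC = 7² − 4·3·(-2) = 73.
B² − 4AC > 0 ⇒ hyperbola.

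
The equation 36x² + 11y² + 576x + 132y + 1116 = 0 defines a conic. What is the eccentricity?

e = 5/6

Rearranging, 36(x² + 16x) + 11(y² + 12y) = -1116.
Complete the square in x and y: 36(x + 8)² + 11(y + 6)² = -1116 + 2304 + 396 = 1584
Divide through by 1584 to get (x + 8)²/44 + (y + 6)²/144 = 1.
Ellipse, center (-8, -6), major axis vertical; a² = 144, b² = 44.
c² = a² - b² = 100, so c = 10.
e = c/a = 10/12 = 5/6.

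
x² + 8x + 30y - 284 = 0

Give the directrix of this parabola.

Only x is squared. Complete the square in x: (x + 4)² = -30(y - 10).
Vertex (-4, 10); 4p = -30 so p = -15/2. Opens down.
Directrix is the horizontal line y = k − p = 10 − (-15/2) = 35/2.

y = 35/2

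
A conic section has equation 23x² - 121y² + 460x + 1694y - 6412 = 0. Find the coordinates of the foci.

Rearranging, 23(x² + 20x) -121(y² - 14y) = 6412.
Complete the square: 23(x + 10)² -121(y - 7)² = 6412 + 2300 - 5929 = 2783
Dividing both sides by 2783: (x + 10)²/121 - (y - 7)²/23 = 1
Hyperbola, center (-10, 7), transverse axis horizontal; a² = 121, b² = 23.
c² = a² + b² = 121 + 23 = 144, so c = 12.
Foci lie on the horizontal axis through the center: (h ± c, k).

(-22, 7) and (2, 7)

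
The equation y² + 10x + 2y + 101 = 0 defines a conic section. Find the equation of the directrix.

Only y is squared. Complete the square in y: (y + 1)² = -10(x + 10).
Vertex (-10, -1); 4p = -10 so p = -5/2. Opens left.
Directrix is the vertical line x = h − p = -10 − (-5/2) = -15/2.

x = -15/2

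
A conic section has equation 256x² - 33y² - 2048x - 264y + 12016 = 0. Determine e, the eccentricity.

Collect terms: 256(x² - 8x) -33(y² + 8y) = -12016
Completing the square gives 256(x - 4)² -33(y + 4)² = -12016 + 4096 - 528 = -8448.
Divide by -8448: (y + 4)²/256 - (x - 4)²/33 = 1
Hyperbola, center (4, -4), transverse axis vertical; a² = 256, b² = 33.
c² = a² + b² = 289, so c = 17.
e = c/a = 17/16.

e = 17/16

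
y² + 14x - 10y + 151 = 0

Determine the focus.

Only y is squared. Complete the square in y: (y - 5)² = -14(x + 9).
Vertex (-9, 5); 4p = -14 so p = -7/2. Opens left.
Focus is p units from the vertex along the axis: (h + p, k).

(-25/2, 5)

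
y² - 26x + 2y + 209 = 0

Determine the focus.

Only y is squared. Complete the square in y: (y + 1)² = 26(x - 8).
Vertex (8, -1); 4p = 26 so p = 13/2. Opens right.
Focus is p units from the vertex along the axis: (h + p, k).

(29/2, -1)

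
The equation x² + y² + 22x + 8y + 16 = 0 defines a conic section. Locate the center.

(x² + 22x) + (y² + 8y) = -16
(x + 11)² + (y + 4)² = -16 + 121 + 16 = 121
So (x + 11)² + (y + 4)² = 121.
Circle centered at (-11, -4) with r² = 121.

(-11, -4)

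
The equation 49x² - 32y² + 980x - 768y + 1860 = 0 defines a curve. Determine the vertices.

Group: 49(x² + 20x) -32(y² + 24y) = -1860
Completing the square gives 49(x + 10)² -32(y + 12)² = -1860 + 4900 - 4608 = -1568.
Dividing both sides by -1568: (y + 12)²/49 - (x + 10)²/32 = 1
Hyperbola, center (-10, -12), transverse axis vertical; a² = 49, b² = 32.
a = 7. Vertices at (h, k ± a).

(-10, -19) and (-10, -5)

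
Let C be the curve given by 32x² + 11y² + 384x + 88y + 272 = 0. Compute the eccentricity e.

e = √42/8

Group the x- and y-terms: 32(x² + 12x) + 11(y² + 8y) = -272
Completing the square gives 32(x + 6)² + 11(y + 4)² = -272 + 1152 + 176 = 1056.
Divide by 1056: (x + 6)²/33 + (y + 4)²/96 = 1
Ellipse, center (-6, -4), major axis vertical; a² = 96, b² = 33.
c² = a² - b² = 63, so c = 3√7.
e = c/a = 3√7/4√6 = √42/8.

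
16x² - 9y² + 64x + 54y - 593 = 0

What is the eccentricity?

Rearranging, 16(x² + 4x) -9(y² - 6y) = 593.
Completing the square gives 16(x + 2)² -9(y - 3)² = 593 + 64 - 81 = 576.
Dividing both sides by 576: (x + 2)²/36 - (y - 3)²/64 = 1
Hyperbola, center (-2, 3), transverse axis horizontal; a² = 36, b² = 64.
c² = a² + b² = 100, so c = 10.
e = c/a = 10/6 = 5/3.

e = 5/3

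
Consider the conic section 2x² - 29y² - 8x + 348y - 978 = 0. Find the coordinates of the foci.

(2, 6 - √31) and (2, 6 + √31)

Group the x- and y-terms: 2(x² - 4x) -29(y² - 12y) = 978
2(x - 2)² -29(y - 6)² = 978 + 8 - 1044 = -58
Divide by -58: (y - 6)²/2 - (x - 2)²/29 = 1
Hyperbola, center (2, 6), transverse axis vertical; a² = 2, b² = 29.
c² = a² + b² = 2 + 29 = 31, so c = √31.
Foci lie on the vertical axis through the center: (h, k ± c).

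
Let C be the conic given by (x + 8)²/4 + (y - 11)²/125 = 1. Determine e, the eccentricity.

e = 11√5/25

Center (-8, 11). The larger denominator 125 sits under the y-term, so the major axis is vertical; a² = 125, b² = 4.
c² = a² - b² = 121, so c = 11.
e = c/a = 11/5√5 = 11√5/25.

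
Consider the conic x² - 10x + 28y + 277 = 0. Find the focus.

(5, -16)

Only x is squared. Complete the square in x: (x - 5)² = -28(y + 9).
Vertex (5, -9); 4p = -28 so p = -7. Opens down.
Focus is p units from the vertex along the axis: (h, k + p).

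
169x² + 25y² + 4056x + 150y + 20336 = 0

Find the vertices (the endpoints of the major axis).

Rearranging, 169(x² + 24x) + 25(y² + 6y) = -20336.
Complete the square in x and y: 169(x + 12)² + 25(y + 3)² = -20336 + 24336 + 225 = 4225
Divide through by 4225 to get (x + 12)²/25 + (y + 3)²/169 = 1.
Ellipse, center (-12, -3), major axis vertical; a² = 169, b² = 25.
a = 13. Vertices at (h, k ± a).

(-12, -16) and (-12, 10)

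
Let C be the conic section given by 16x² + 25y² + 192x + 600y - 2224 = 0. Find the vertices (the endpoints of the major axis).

Group the x- and y-terms: 16(x² + 12x) + 25(y² + 24y) = 2224
Complete the square: 16(x + 6)² + 25(y + 12)² = 2224 + 576 + 3600 = 6400
Divide by 6400: (x + 6)²/400 + (y + 12)²/256 = 1
Ellipse, center (-6, -12), major axis horizontal; a² = 400, b² = 256.
a = 20. Vertices at (h ± a, k).

(-26, -12) and (14, -12)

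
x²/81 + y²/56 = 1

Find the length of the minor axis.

4√14

Center (0, 0). The larger denominator 81 sits under the x-term, so the major axis is horizontal; a² = 81, b² = 56.
b² = 56 so b = 2√14; the minor axis has length 2b = 4√14.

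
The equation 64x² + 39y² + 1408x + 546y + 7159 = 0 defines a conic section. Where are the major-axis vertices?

(-11, -15) and (-11, 1)

Rearranging, 64(x² + 22x) + 39(y² + 14y) = -7159.
64(x + 11)² + 39(y + 7)² = -7159 + 7744 + 1911 = 2496
Divide through by 2496 to get (x + 11)²/39 + (y + 7)²/64 = 1.
Ellipse, center (-11, -7), major axis vertical; a² = 64, b² = 39.
a = 8. Vertices at (h, k ± a).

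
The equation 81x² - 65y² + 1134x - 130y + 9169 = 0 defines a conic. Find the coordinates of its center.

Group the x- and y-terms: 81(x² + 14x) -65(y² + 2y) = -9169
Complete the square: 81(x + 7)² -65(y + 1)² = -9169 + 3969 - 65 = -5265
Divide by -5265: (y + 1)²/81 - (x + 7)²/65 = 1
Hyperbola with center (-7, -1).

(-7, -1)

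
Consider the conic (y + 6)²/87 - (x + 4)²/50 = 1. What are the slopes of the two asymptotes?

Center (-4, -6). The positive term is the y-term, so the transverse axis is vertical; a² = 87, b² = 50.
For a vertical hyperbola the asymptotes have slope ±a/b.
Here that is ±√87/5√2 = ±√174/10.

√174/10 and -√174/10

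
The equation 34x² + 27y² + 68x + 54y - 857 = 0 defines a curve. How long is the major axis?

2√34

Rearranging, 34(x² + 2x) + 27(y² + 2y) = 857.
Complete the square in x and y: 34(x + 1)² + 27(y + 1)² = 857 + 34 + 27 = 918
Divide by 918: (x + 1)²/27 + (y + 1)²/34 = 1
Ellipse, center (-1, -1), major axis vertical; a² = 34, b² = 27.
a² = 34 so a = √34; the major axis has length 2a = 2√34.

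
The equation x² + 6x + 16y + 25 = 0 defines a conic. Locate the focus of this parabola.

(-3, -5)

Only x is squared. Complete the square in x: (x + 3)² = -16(y + 1).
Vertex (-3, -1); 4p = -16 so p = -4. Opens down.
Focus is p units from the vertex along the axis: (h, k + p).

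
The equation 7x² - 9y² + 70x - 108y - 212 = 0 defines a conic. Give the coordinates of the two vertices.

(-8, -6) and (-2, -6)

Rearranging, 7(x² + 10x) -9(y² + 12y) = 212.
Complete the square: 7(x + 5)² -9(y + 6)² = 212 + 175 - 324 = 63
Divide by 63: (x + 5)²/9 - (y + 6)²/7 = 1
Hyperbola, center (-5, -6), transverse axis horizontal; a² = 9, b² = 7.
a = 3. Vertices at (h ± a, k).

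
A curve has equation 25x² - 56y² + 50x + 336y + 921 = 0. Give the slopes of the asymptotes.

Collect terms: 25(x² + 2x) -56(y² - 6y) = -921
Complete the square: 25(x + 1)² -56(y - 3)² = -921 + 25 - 504 = -1400
Dividing both sides by -1400: (y - 3)²/25 - (x + 1)²/56 = 1
Hyperbola, center (-1, 3), transverse axis vertical; a² = 25, b² = 56.
For a vertical hyperbola the asymptotes have slope ±a/b.
Here that is ±5/2√14 = ±5√14/28.

5√14/28 and -5√14/28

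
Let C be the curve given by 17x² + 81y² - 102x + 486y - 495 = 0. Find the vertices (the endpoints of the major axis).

Group: 17(x² - 6x) + 81(y² + 6y) = 495
Completing the square gives 17(x - 3)² + 81(y + 3)² = 495 + 153 + 729 = 1377.
Dividing both sides by 1377: (x - 3)²/81 + (y + 3)²/17 = 1
Ellipse, center (3, -3), major axis horizontal; a² = 81, b² = 17.
a = 9. Vertices at (h ± a, k).

(-6, -3) and (12, -3)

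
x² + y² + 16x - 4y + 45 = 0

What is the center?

(x² + 16x) + (y² - 4y) = -45
Complete the square in x and y: (x + 8)² + (y - 2)² = -45 + 64 + 4 = 23
So (x + 8)² + (y - 2)² = 23.
Circle centered at (-8, 2) with r² = 23.

(-8, 2)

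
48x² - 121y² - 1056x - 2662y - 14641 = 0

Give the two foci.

Rearranging, 48(x² - 22x) -121(y² + 22y) = 14641.
Complete the square: 48(x - 11)² -121(y + 11)² = 14641 + 5808 - 14641 = 5808
Divide by 5808: (x - 11)²/121 - (y + 11)²/48 = 1
Hyperbola, center (11, -11), transverse axis horizontal; a² = 121, b² = 48.
c² = a² + b² = 121 + 48 = 169, so c = 13.
Foci lie on the horizontal axis through the center: (h ± c, k).

(-2, -11) and (24, -11)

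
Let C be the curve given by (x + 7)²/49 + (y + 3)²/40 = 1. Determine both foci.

Center (-7, -3). The larger denominator 49 sits under the x-term, so the major axis is horizontal; a² = 49, b² = 40.
c² = a² - b² = 49 - 40 = 9, so c = 3.
Foci lie on the horizontal axis through the center: (h ± c, k).

(-10, -3) and (-4, -3)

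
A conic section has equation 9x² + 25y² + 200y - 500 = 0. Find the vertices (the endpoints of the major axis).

Collect terms: 9x² + 25(y² + 8y) = 500
9x² + 25(y + 4)² = 500 + 0 + 400 = 900
Divide through by 900 to get x²/100 + (y + 4)²/36 = 1.
Ellipse, center (0, -4), major axis horizontal; a² = 100, b² = 36.
a = 10. Vertices at (h ± a, k).

(-10, -4) and (10, -4)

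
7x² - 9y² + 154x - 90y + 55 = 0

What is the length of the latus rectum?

14

Collect terms: 7(x² + 22x) -9(y² + 10y) = -55
Completing the square gives 7(x + 11)² -9(y + 5)² = -55 + 847 - 225 = 567.
Divide by 567: (x + 11)²/81 - (y + 5)²/63 = 1
Hyperbola, center (-11, -5), transverse axis horizontal; a² = 81, b² = 63.
Latus rectum length = 2b²/a = 2·63/9 = 14.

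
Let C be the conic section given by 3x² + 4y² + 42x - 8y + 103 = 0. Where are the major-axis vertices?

(-11, 1) and (-3, 1)

Collect terms: 3(x² + 14x) + 4(y² - 2y) = -103
3(x + 7)² + 4(y - 1)² = -103 + 147 + 4 = 48
Divide through by 48 to get (x + 7)²/16 + (y - 1)²/12 = 1.
Ellipse, center (-7, 1), major axis horizontal; a² = 16, b² = 12.
a = 4. Vertices at (h ± a, k).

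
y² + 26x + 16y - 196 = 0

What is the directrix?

Only y is squared. Complete the square in y: (y + 8)² = -26(x - 10).
Vertex (10, -8); 4p = -26 so p = -13/2. Opens left.
Directrix is the vertical line x = h − p = 10 − (-13/2) = 33/2.

x = 33/2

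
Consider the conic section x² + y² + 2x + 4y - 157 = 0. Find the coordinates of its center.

(-1, -2)

(x² + 2x) + (y² + 4y) = 157
Completing the square gives (x + 1)² + (y + 2)² = 157 + 1 + 4 = 162.
So (x + 1)² + (y + 2)² = 162.
Circle centered at (-1, -2) with r² = 162.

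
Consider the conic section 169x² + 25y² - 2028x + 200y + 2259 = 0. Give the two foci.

(6, -16) and (6, 8)

Collect terms: 169(x² - 12x) + 25(y² + 8y) = -2259
Completing the square gives 169(x - 6)² + 25(y + 4)² = -2259 + 6084 + 400 = 4225.
Dividing both sides by 4225: (x - 6)²/25 + (y + 4)²/169 = 1
Ellipse, center (6, -4), major axis vertical; a² = 169, b² = 25.
c² = a² - b² = 169 - 25 = 144, so c = 12.
Foci lie on the vertical axis through the center: (h, k ± c).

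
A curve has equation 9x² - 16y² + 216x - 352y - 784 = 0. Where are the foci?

9(x² + 24x) -16(y² + 22y) = 784
Complete the square: 9(x + 12)² -16(y + 11)² = 784 + 1296 - 1936 = 144
Divide by 144: (x + 12)²/16 - (y + 11)²/9 = 1
Hyperbola, center (-12, -11), transverse axis horizontal; a² = 16, b² = 9.
c² = a² + b² = 16 + 9 = 25, so c = 5.
Foci lie on the horizontal axis through the center: (h ± c, k).

(-17, -11) and (-7, -11)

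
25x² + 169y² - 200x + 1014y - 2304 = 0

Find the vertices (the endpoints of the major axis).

25(x² - 8x) + 169(y² + 6y) = 2304
Complete the square: 25(x - 4)² + 169(y + 3)² = 2304 + 400 + 1521 = 4225
Divide through by 4225 to get (x - 4)²/169 + (y + 3)²/25 = 1.
Ellipse, center (4, -3), major axis horizontal; a² = 169, b² = 25.
a = 13. Vertices at (h ± a, k).

(-9, -3) and (17, -3)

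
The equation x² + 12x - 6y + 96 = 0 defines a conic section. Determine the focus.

Only x is squared. Complete the square in x: (x + 6)² = 6(y - 10).
Vertex (-6, 10); 4p = 6 so p = 3/2. Opens up.
Focus is p units from the vertex along the axis: (h, k + p).

(-6, 23/2)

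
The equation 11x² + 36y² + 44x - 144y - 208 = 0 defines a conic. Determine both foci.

(-7, 2) and (3, 2)

Group: 11(x² + 4x) + 36(y² - 4y) = 208
Complete the square: 11(x + 2)² + 36(y - 2)² = 208 + 44 + 144 = 396
Dividing both sides by 396: (x + 2)²/36 + (y - 2)²/11 = 1
Ellipse, center (-2, 2), major axis horizontal; a² = 36, b² = 11.
c² = a² - b² = 36 - 11 = 25, so c = 5.
Foci lie on the horizontal axis through the center: (h ± c, k).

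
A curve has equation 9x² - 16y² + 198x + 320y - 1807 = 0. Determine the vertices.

Rearranging, 9(x² + 22x) -16(y² - 20y) = 1807.
Completing the square gives 9(x + 11)² -16(y - 10)² = 1807 + 1089 - 1600 = 1296.
Divide through by 1296 to get (x + 11)²/144 - (y - 10)²/81 = 1.
Hyperbola, center (-11, 10), transverse axis horizontal; a² = 144, b² = 81.
a = 12. Vertices at (h ± a, k).

(-23, 10) and (1, 10)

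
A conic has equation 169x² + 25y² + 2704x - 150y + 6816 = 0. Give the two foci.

Collect terms: 169(x² + 16x) + 25(y² - 6y) = -6816
Completing the square gives 169(x + 8)² + 25(y - 3)² = -6816 + 10816 + 225 = 4225.
Divide through by 4225 to get (x + 8)²/25 + (y - 3)²/169 = 1.
Ellipse, center (-8, 3), major axis vertical; a² = 169, b² = 25.
c² = a² - b² = 169 - 25 = 144, so c = 12.
Foci lie on the vertical axis through the center: (h, k ± c).

(-8, -9) and (-8, 15)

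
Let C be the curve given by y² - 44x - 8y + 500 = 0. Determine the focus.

(22, 4)

Only y is squared. Complete the square in y: (y - 4)² = 44(x - 11).
Vertex (11, 4); 4p = 44 so p = 11. Opens right.
Focus is p units from the vertex along the axis: (h + p, k).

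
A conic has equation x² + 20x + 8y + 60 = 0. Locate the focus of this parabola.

(-10, 3)

Only x is squared. Complete the square in x: (x + 10)² = -8(y - 5).
Vertex (-10, 5); 4p = -8 so p = -2. Opens down.
Focus is p units from the vertex along the axis: (h, k + p).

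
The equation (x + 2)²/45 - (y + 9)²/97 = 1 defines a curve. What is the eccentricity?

Center (-2, -9). The positive term is the x-term, so the transverse axis is horizontal; a² = 45, b² = 97.
c² = a² + b² = 142, so c = √142.
e = c/a = √142/3√5 = √710/15.

e = √710/15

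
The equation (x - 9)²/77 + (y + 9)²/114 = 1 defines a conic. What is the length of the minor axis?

2√77

Center (9, -9). The larger denominator 114 sits under the y-term, so the major axis is vertical; a² = 114, b² = 77.
b² = 77 so b = √77; the minor axis has length 2b = 2√77.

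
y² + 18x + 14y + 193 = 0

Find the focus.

(-25/2, -7)

Only y is squared. Complete the square in y: (y + 7)² = -18(x + 8).
Vertex (-8, -7); 4p = -18 so p = -9/2. Opens left.
Focus is p units from the vertex along the axis: (h + p, k).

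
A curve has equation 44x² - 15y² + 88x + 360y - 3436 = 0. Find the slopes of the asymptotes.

2√165/15 and -2√165/15

Group: 44(x² + 2x) -15(y² - 24y) = 3436
Complete the square in x and y: 44(x + 1)² -15(y - 12)² = 3436 + 44 - 2160 = 1320
Divide through by 1320 to get (x + 1)²/30 - (y - 12)²/88 = 1.
Hyperbola, center (-1, 12), transverse axis horizontal; a² = 30, b² = 88.
For a horizontal hyperbola the asymptotes have slope ±b/a.
Here that is ±2√22/√30 = ±2√165/15.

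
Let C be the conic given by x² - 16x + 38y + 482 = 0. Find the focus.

(8, -41/2)

Only x is squared. Complete the square in x: (x - 8)² = -38(y + 11).
Vertex (8, -11); 4p = -38 so p = -19/2. Opens down.
Focus is p units from the vertex along the axis: (h, k + p).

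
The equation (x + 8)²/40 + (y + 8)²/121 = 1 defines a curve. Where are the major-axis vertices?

(-8, -19) and (-8, 3)

Center (-8, -8). The larger denominator 121 sits under the y-term, so the major axis is vertical; a² = 121, b² = 40.
a = 11. Vertices at (h, k ± a).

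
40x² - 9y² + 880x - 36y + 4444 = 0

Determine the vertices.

(-14, -2) and (-8, -2)

Group: 40(x² + 22x) -9(y² + 4y) = -4444
Completing the square gives 40(x + 11)² -9(y + 2)² = -4444 + 4840 - 36 = 360.
Dividing both sides by 360: (x + 11)²/9 - (y + 2)²/40 = 1
Hyperbola, center (-11, -2), transverse axis horizontal; a² = 9, b² = 40.
a = 3. Vertices at (h ± a, k).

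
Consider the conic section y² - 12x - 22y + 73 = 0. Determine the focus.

(-1, 11)

Only y is squared. Complete the square in y: (y - 11)² = 12(x + 4).
Vertex (-4, 11); 4p = 12 so p = 3. Opens right.
Focus is p units from the vertex along the axis: (h + p, k).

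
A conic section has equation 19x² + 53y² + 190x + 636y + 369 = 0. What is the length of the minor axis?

2√38

19(x² + 10x) + 53(y² + 12y) = -369
Complete the square in x and y: 19(x + 5)² + 53(y + 6)² = -369 + 475 + 1908 = 2014
Divide through by 2014 to get (x + 5)²/106 + (y + 6)²/38 = 1.
Ellipse, center (-5, -6), major axis horizontal; a² = 106, b² = 38.
b² = 38 so b = √38; the minor axis has length 2b = 2√38.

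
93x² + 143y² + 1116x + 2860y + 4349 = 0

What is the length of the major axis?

2√143

Rearranging, 93(x² + 12x) + 143(y² + 20y) = -4349.
93(x + 6)² + 143(y + 10)² = -4349 + 3348 + 14300 = 13299
Divide through by 13299 to get (x + 6)²/143 + (y + 10)²/93 = 1.
Ellipse, center (-6, -10), major axis horizontal; a² = 143, b² = 93.
a² = 143 so a = √143; the major axis has length 2a = 2√143.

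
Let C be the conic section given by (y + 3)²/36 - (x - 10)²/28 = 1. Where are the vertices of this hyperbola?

(10, -9) and (10, 3)

Center (10, -3). The positive term is the y-term, so the transverse axis is vertical; a² = 36, b² = 28.
a = 6. Vertices at (h, k ± a).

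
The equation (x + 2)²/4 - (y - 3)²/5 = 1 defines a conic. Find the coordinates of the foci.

Center (-2, 3). The positive term is the x-term, so the transverse axis is horizontal; a² = 4, b² = 5.
c² = a² + b² = 4 + 5 = 9, so c = 3.
Foci lie on the horizontal axis through the center: (h ± c, k).

(-5, 3) and (1, 3)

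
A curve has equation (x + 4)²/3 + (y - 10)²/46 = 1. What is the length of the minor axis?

2√3

Center (-4, 10). The larger denominator 46 sits under the y-term, so the major axis is vertical; a² = 46, b² = 3.
b² = 3 so b = √3; the minor axis has length 2b = 2√3.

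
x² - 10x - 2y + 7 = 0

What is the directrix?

y = -19/2

Only x is squared. Complete the square in x: (x - 5)² = 2(y + 9).
Vertex (5, -9); 4p = 2 so p = 1/2. Opens up.
Directrix is the horizontal line y = k − p = -9 − (1/2) = -19/2.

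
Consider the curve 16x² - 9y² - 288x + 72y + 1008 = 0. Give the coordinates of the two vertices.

(6, 4) and (12, 4)

Rearranging, 16(x² - 18x) -9(y² - 8y) = -1008.
Completing the square gives 16(x - 9)² -9(y - 4)² = -1008 + 1296 - 144 = 144.
Divide by 144: (x - 9)²/9 - (y - 4)²/16 = 1
Hyperbola, center (9, 4), transverse axis horizontal; a² = 9, b² = 16.
a = 3. Vertices at (h ± a, k).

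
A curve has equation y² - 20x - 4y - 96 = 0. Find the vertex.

(-5, 2)

Only y is squared. Complete the square in y: (y - 2)² = 20(x + 5).
Vertex (-5, 2); 4p = 20 so p = 5. Opens right.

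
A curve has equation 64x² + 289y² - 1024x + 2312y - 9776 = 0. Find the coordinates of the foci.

(-7, -4) and (23, -4)

Group the x- and y-terms: 64(x² - 16x) + 289(y² + 8y) = 9776
Complete the square in x and y: 64(x - 8)² + 289(y + 4)² = 9776 + 4096 + 4624 = 18496
Divide through by 18496 to get (x - 8)²/289 + (y + 4)²/64 = 1.
Ellipse, center (8, -4), major axis horizontal; a² = 289, b² = 64.
c² = a² - b² = 289 - 64 = 225, so c = 15.
Foci lie on the horizontal axis through the center: (h ± c, k).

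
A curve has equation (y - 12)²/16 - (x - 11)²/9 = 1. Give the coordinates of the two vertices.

Center (11, 12). The positive term is the y-term, so the transverse axis is vertical; a² = 16, b² = 9.
a = 4. Vertices at (h, k ± a).

(11, 8) and (11, 16)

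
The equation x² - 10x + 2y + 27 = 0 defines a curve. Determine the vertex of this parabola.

(5, -1)

Only x is squared. Complete the square in x: (x - 5)² = -2(y + 1).
Vertex (5, -1); 4p = -2 so p = -1/2. Opens down.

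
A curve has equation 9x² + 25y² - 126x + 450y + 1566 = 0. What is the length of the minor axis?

Collect terms: 9(x² - 14x) + 25(y² + 18y) = -1566
Completing the square gives 9(x - 7)² + 25(y + 9)² = -1566 + 441 + 2025 = 900.
Divide by 900: (x - 7)²/100 + (y + 9)²/36 = 1
Ellipse, center (7, -9), major axis horizontal; a² = 100, b² = 36.
b² = 36 so b = 6; the minor axis has length 2b = 12.

12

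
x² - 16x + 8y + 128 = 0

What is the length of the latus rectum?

8

Only x is squared. Complete the square in x: (x - 8)² = -8(y + 8).
Vertex (8, -8); 4p = -8 so p = -2. Opens down.
Latus rectum length = |4p| = 8.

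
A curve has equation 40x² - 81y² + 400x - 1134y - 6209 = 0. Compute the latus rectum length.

40(x² + 10x) -81(y² + 14y) = 6209
Complete the square in x and y: 40(x + 5)² -81(y + 7)² = 6209 + 1000 - 3969 = 3240
Dividing both sides by 3240: (x + 5)²/81 - (y + 7)²/40 = 1
Hyperbola, center (-5, -7), transverse axis horizontal; a² = 81, b² = 40.
Latus rectum length = 2b²/a = 2·40/9 = 80/9.

80/9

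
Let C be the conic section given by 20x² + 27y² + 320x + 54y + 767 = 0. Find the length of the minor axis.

Rearranging, 20(x² + 16x) + 27(y² + 2y) = -767.
20(x + 8)² + 27(y + 1)² = -767 + 1280 + 27 = 540
Divide through by 540 to get (x + 8)²/27 + (y + 1)²/20 = 1.
Ellipse, center (-8, -1), major axis horizontal; a² = 27, b² = 20.
b² = 20 so b = 2√5; the minor axis has length 2b = 4√5.

4√5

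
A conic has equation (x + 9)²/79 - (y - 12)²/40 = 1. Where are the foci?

Center (-9, 12). The positive term is the x-term, so the transverse axis is horizontal; a² = 79, b² = 40.
c² = a² + b² = 79 + 40 = 119, so c = √119.
Foci lie on the horizontal axis through the center: (h ± c, k).

(-9 - √119, 12) and (-9 + √119, 12)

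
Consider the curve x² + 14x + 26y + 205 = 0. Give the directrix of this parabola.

y = 1/2

Only x is squared. Complete the square in x: (x + 7)² = -26(y + 6).
Vertex (-7, -6); 4p = -26 so p = -13/2. Opens down.
Directrix is the horizontal line y = k − p = -6 − (-13/2) = 1/2.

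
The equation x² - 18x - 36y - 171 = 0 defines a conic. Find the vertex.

(9, -7)

Only x is squared. Complete the square in x: (x - 9)² = 36(y + 7).
Vertex (9, -7); 4p = 36 so p = 9. Opens up.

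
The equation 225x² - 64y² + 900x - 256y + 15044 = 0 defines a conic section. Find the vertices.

Group: 225(x² + 4x) -64(y² + 4y) = -15044
Complete the square in x and y: 225(x + 2)² -64(y + 2)² = -15044 + 900 - 256 = -14400
Dividing both sides by -14400: (y + 2)²/225 - (x + 2)²/64 = 1
Hyperbola, center (-2, -2), transverse axis vertical; a² = 225, b² = 64.
a = 15. Vertices at (h, k ± a).

(-2, -17) and (-2, 13)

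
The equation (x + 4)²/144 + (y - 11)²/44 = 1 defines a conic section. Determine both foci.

(-14, 11) and (6, 11)

Center (-4, 11). The larger denominator 144 sits under the x-term, so the major axis is horizontal; a² = 144, b² = 44.
c² = a² - b² = 144 - 44 = 100, so c = 10.
Foci lie on the horizontal axis through the center: (h ± c, k).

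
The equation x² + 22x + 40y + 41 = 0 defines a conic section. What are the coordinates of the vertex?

(-11, 2)

Only x is squared. Complete the square in x: (x + 11)² = -40(y - 2).
Vertex (-11, 2); 4p = -40 so p = -10. Opens down.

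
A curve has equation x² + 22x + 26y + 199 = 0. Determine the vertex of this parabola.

Only x is squared. Complete the square in x: (x + 11)² = -26(y + 3).
Vertex (-11, -3); 4p = -26 so p = -13/2. Opens down.

(-11, -3)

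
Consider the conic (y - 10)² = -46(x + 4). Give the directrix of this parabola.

Vertex (-4, 10); 4p = -46 so p = -23/2. Opens left.
Directrix is the vertical line x = h − p = -4 − (-23/2) = 15/2.

x = 15/2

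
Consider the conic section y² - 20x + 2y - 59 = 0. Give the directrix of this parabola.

Only y is squared. Complete the square in y: (y + 1)² = 20(x + 3).
Vertex (-3, -1); 4p = 20 so p = 5. Opens right.
Directrix is the vertical line x = h − p = -3 − (5) = -8.

x = -8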